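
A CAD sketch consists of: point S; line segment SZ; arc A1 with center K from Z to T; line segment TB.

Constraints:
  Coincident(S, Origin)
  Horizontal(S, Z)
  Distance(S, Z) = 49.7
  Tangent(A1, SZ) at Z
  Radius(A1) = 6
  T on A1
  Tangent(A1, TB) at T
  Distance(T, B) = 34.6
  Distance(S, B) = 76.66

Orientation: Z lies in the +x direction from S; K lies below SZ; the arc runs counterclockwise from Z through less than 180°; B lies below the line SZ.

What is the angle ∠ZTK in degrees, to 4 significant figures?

24.80°

Checks: ∠(KZ, ZS) = 90.00° ✓; |KT| = 6.000 ✓; ∠(KT, TB) = 90.00° ✓; |TB| = 34.60 ✓; |SB| = 76.66 ✓.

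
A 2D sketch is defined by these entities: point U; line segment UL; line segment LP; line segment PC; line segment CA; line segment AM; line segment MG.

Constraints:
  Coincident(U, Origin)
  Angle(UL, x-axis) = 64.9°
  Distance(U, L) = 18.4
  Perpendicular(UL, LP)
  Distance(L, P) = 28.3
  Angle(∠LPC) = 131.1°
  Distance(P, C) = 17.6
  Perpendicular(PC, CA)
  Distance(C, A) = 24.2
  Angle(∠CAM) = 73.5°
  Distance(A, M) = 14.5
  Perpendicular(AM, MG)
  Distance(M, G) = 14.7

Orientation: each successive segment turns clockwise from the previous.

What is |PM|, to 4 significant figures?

20.42

U is at the origin; UL runs at 64.9° with length 18.4, so L = (7.805, 16.66). UL ⟂ LP, so LP runs at -25.10°; with |LP| = 28.3, P = (33.43, 4.658). ∠LPC = 131.1° gives PC at -74.00° from the x-axis; with |PC| = 17.6, C = (38.28, -12.26). PC is perpendicular to CA, so CA runs at -164.0°; with |CA| = 24.2, A = (15.02, -18.93). ∠CAM = 73.5° gives AM at 89.50° from the x-axis; with |AM| = 14.5, M = (15.15, -4.432). Then |PM| = |M − P| = 20.42.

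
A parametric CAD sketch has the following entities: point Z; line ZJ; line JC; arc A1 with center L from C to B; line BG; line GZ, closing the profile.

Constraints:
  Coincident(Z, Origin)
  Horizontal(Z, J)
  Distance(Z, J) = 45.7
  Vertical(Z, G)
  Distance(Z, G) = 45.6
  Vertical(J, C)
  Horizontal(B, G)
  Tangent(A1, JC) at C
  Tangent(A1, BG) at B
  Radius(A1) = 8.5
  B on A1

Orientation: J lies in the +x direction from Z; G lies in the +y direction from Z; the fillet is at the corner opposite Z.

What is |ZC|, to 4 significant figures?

58.86

Z is at the origin; ZJ is horizontal with |ZJ| = 45.7 and J on the +x side, so J = (45.70, 0.000). Z and G share the same x with |ZG| = 45.6 and G on the +y side, so G = (0.000, 45.60). The virtual corner opposite Z is at (45.70, 45.60). Since A1 is tangent to JC there, LC ⟂ JC and A1 meets BG tangentially, so LB is at right angles to BG, with radius 8.5, so the center L sits 8.5 in from both sides at L = (37.20, 37.10). That places the tangent points at C = (45.70, 37.10) on JC and B = (37.20, 45.60) on BG. Then |ZC| = |C − Z| = 58.86.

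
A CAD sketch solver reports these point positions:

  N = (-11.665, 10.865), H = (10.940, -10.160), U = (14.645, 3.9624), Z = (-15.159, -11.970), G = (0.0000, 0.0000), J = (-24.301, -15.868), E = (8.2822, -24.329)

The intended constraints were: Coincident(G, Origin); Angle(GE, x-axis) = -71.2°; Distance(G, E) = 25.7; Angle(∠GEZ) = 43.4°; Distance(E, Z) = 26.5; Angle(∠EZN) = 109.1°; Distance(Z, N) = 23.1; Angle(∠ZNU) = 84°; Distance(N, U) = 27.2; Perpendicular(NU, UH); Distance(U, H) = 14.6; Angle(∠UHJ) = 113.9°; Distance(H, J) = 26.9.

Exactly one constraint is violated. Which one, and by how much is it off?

Distance(H, J) = 26.9 — off by 8.80.

G = (0.00, 0.00) ✓; GE at -71.20° ✓; |GE| = 25.70 ✓; ∠GEZ = 43.40° ✓; |EZ| = 26.50 ✓; ∠EZN = 109.1° ✓; |ZN| = 23.10 ✓; ∠ZNU = 84.00° ✓; |NU| = 27.20 ✓; ∠(NU, UH) = 90.00° ✓; |UH| = 14.60 ✓; ∠UHJ = 113.9° ✓; |HJ| = 35.70 ✗.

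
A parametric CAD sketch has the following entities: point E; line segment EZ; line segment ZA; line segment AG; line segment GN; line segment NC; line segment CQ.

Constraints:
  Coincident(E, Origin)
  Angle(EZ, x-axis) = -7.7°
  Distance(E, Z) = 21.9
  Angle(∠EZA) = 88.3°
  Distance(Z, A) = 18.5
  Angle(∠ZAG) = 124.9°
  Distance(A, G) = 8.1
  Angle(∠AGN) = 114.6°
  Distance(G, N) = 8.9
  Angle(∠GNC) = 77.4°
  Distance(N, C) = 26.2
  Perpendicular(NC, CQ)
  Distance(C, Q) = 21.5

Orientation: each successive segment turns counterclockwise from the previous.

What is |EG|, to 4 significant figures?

27.17

E is at the origin; EZ runs at -7.7° with length 21.9, so Z = (21.70, -2.934). ∠EZA = 88.3° gives ZA at 84.00° from the x-axis; with |ZA| = 18.5, A = (23.64, 15.46). ∠ZAG = 124.9° gives AG at 139.1° from the x-axis; with |AG| = 8.1, G = (17.51, 20.77). Then |EG| = |G − E| = 27.17.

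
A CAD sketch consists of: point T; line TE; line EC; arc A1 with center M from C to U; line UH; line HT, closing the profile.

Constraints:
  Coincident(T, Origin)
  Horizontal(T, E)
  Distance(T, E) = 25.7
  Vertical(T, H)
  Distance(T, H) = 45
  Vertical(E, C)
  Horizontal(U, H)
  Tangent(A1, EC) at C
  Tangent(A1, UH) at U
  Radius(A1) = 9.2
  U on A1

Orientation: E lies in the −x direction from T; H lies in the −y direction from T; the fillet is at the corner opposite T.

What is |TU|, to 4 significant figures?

47.93

T is at the origin; T and E share the same y with |TE| = 25.7 and E on the −x side, so E = (-25.70, 0.000). TH is vertical with |TH| = 45.0 and H on the −y side, so H = (0.000, -45.00). The virtual corner opposite T is at (-25.70, -45.00). Since A1 is tangent to EC there, MC ⟂ EC and the tangent condition forces MU to be normal to UH, with radius 9.2, so the center M sits 9.2 in from both sides at M = (-16.50, -35.80). That places the tangent points at C = (-25.70, -35.80) on EC and U = (-16.50, -45.00) on UH. Then |TU| = |U − T| = 47.93.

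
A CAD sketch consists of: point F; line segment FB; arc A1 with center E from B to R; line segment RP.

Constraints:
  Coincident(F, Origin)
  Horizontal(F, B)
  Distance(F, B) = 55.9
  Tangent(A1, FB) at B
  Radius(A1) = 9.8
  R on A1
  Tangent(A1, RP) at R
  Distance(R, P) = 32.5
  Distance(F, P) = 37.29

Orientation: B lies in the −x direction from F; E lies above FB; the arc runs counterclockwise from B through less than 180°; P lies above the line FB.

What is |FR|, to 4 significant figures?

48.93

F is at the origin; F and B share the same y with |FB| = 55.9 and B on the −x side, so B = (-55.90, 0.000). The tangent condition forces EB to be normal to FB, so E = B + (0, 9.8) = (-55.90, 9.800). Since ER ⟂ RP (tangency), |EP| = √(9.8² + 32.5²) = 33.95 regardless of where R sits on A1. So P lies on both circle(F, 37.29) and circle(E, 33.95); the above-FB intersection is P = (-26.31, 26.43). R is the foot of the tangent from P: R = (-48.84, 3.006).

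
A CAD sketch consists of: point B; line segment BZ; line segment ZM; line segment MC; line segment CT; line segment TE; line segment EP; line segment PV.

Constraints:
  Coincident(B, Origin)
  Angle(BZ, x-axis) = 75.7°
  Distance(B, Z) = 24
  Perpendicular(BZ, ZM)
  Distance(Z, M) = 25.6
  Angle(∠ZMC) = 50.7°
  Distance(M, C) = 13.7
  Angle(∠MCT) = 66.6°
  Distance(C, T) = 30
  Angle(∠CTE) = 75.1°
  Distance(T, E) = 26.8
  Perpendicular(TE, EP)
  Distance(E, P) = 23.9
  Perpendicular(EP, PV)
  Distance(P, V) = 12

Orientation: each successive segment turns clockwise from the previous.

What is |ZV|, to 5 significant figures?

23.118

B is at the origin; BZ runs at 75.7° with length 24.0, so Z = (5.9280, 23.256). BZ is perpendicular to ZM, so ZM runs at -14.300°; with |ZM| = 25.6, M = (30.735, 16.933). ∠ZMC = 50.7° gives MC at -143.60° from the x-axis; with |MC| = 13.7, C = (19.708, 8.8034). ∠MCT = 66.6° gives CT at 103.00° from the x-axis; with |CT| = 30.0, T = (12.959, 38.034). ∠CTE = 75.1° gives TE at -1.9000° from the x-axis; with |TE| = 26.8, E = (39.744, 37.146). The perpendicularity gives EP at right angles to TE, so EP runs at -91.900°; with |EP| = 23.9, P = (38.952, 13.259). The perpendicularity gives PV at right angles to EP, so PV runs at 178.10°; with |PV| = 12.0, V = (26.959, 13.657). Then |ZV| = |V − Z| = 23.118.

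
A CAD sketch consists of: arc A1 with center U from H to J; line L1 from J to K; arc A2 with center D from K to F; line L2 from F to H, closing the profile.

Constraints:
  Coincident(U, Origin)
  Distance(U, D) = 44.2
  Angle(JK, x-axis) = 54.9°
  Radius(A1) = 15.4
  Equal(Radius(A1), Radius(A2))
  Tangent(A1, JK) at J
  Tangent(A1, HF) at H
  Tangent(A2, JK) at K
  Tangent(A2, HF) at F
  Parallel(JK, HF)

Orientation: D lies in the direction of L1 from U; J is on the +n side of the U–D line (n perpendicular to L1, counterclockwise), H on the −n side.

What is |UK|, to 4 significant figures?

46.81

The slot axis is L1's direction at 54.9°, so u = (cos 54.9°, sin 54.9°) = (0.5750, 0.8181) and n = (−sin 54.9°, cos 54.9°) = (-0.8181, 0.5750). U is at the origin and D lies 44.2 along u from U, so D = 44.2·u = (25.42, 36.16). Tangency of A1 to both parallel lines with radius 15.4 puts J and H at U ± 15.4·n: J = (-12.60, 8.855), H = (12.60, -8.855). Equal radii place K and F the same way about D: K = D + 15.4·n = (12.82, 45.02), F = D − 15.4·n = (38.01, 27.31). Then |UK| = |K − U| = 46.81.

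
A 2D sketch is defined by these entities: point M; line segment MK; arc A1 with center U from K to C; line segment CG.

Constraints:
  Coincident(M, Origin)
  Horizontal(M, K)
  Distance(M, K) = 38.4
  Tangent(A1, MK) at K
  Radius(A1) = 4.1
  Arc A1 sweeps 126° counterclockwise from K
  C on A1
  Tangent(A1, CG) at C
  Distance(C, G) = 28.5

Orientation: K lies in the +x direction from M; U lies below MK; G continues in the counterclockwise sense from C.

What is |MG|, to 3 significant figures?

59.7

On A1, K sits at bearing 90° from U; a 126° counterclockwise sweep puts C at bearing 216°, so C = U + 4.1·(cos 216°, sin 216°) = (35.1, -6.51). A1 meets CG tangentially, so UC is at right angles to CG, so CG runs along (−sin 216°, cos 216°); with |CG| = 28.5, G = (51.8, -29.6). Then |MG| = |G − M| = 59.7.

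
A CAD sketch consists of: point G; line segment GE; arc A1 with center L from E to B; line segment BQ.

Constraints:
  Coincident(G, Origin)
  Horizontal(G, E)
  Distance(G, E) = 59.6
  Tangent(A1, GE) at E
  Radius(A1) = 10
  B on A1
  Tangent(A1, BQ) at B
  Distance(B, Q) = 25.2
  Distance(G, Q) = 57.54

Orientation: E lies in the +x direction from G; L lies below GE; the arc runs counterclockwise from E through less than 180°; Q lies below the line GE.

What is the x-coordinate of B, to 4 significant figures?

49.68

Checks: |LB| = 10.00 ✓; ∠(LB, BQ) = 90.00° ✓; |BQ| = 25.20 ✓; |GQ| = 57.54 ✓.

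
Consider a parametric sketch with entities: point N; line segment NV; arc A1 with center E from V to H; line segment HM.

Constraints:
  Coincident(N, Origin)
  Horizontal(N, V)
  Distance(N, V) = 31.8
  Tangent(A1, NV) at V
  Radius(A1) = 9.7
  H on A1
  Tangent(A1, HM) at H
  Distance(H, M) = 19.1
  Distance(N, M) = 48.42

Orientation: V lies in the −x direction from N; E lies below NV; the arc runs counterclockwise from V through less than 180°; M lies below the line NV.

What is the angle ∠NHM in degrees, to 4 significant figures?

94.87°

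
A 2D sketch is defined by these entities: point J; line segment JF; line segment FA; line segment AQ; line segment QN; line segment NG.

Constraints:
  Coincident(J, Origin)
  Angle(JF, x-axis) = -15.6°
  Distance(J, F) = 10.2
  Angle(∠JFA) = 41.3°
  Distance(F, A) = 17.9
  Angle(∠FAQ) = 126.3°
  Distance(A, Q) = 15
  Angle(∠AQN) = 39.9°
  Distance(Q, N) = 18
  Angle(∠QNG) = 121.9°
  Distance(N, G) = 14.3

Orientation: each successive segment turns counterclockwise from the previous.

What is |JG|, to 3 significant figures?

12.8

J is at the origin; JF runs at -15.6° with length 10.2, so F = (9.82, -2.74). ∠JFA = 41.3° gives FA at 123° from the x-axis; with |FA| = 17.9, A = (0.0490, 12.3). ∠FAQ = 126.3° gives AQ at 177° from the x-axis; with |AQ| = 15.0, Q = (-14.9, 13.1). ∠AQN = 39.9° gives QN at -43.1° from the x-axis; with |QN| = 18.0, N = (-1.78, 0.791). ∠QNG = 121.9° gives NG at 15.0° from the x-axis; with |NG| = 14.3, G = (12.0, 4.49). Then |JG| = |G − J| = 12.8.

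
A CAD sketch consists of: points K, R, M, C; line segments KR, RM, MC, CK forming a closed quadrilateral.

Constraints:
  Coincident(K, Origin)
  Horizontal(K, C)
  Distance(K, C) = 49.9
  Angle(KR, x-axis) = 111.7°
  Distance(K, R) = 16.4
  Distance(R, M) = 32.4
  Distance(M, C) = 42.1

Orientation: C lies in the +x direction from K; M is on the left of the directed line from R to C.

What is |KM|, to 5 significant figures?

38.396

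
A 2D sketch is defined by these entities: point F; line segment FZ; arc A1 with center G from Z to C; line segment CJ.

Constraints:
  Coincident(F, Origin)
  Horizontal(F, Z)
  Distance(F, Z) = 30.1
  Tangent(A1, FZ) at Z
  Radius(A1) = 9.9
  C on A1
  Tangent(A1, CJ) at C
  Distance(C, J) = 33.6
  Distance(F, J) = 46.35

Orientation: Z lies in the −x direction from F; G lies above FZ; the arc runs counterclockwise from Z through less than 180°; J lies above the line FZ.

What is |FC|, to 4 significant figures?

22.23

F is at the origin; FZ is horizontal with |FZ| = 30.1 and Z on the −x side, so Z = (-30.10, 0.000). The tangent condition forces GZ to be normal to FZ, so G = Z + (0, 9.9) = (-30.10, 9.900). Since GC ⟂ CJ (tangency), |GJ| = √(9.9² + 33.6²) = 35.03 regardless of where C sits on A1. So J lies on both circle(F, 46.35) and circle(G, 35.03); the above-FZ intersection is J = (-17.92, 42.74). C is the foot of the tangent from J: C = (-20.22, 9.223).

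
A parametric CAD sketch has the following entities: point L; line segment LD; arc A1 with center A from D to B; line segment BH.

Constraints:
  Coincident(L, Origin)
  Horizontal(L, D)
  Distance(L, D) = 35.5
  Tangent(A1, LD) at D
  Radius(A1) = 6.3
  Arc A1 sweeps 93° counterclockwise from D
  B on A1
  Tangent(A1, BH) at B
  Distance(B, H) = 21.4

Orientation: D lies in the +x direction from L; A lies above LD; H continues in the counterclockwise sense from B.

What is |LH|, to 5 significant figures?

49.378

L is at the origin; LD is horizontal with |LD| = 35.5 and D on the +x side, so D = (35.500, 0.0000). Tangency of A1 to LD means the radius AD is perpendicular to LD, so A = D + (0, 6.3) = (35.500, 6.3000). On A1, D sits at bearing -90° from A; a 93° counterclockwise sweep puts B at bearing 3°, so B = A + 6.3·(cos 3°, sin 3°) = (41.791, 6.6297). Since A1 is tangent to BH there, AB ⟂ BH, so BH runs along (−sin 3°, cos 3°); with |BH| = 21.4, H = (40.671, 28.000). Then |LH| = |H − L| = 49.378.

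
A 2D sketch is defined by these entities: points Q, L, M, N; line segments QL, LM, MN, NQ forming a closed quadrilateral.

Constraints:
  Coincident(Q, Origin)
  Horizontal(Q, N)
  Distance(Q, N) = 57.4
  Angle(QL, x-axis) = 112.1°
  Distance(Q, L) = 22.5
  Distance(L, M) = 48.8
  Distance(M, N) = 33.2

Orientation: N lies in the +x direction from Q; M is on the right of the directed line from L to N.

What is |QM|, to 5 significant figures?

29.737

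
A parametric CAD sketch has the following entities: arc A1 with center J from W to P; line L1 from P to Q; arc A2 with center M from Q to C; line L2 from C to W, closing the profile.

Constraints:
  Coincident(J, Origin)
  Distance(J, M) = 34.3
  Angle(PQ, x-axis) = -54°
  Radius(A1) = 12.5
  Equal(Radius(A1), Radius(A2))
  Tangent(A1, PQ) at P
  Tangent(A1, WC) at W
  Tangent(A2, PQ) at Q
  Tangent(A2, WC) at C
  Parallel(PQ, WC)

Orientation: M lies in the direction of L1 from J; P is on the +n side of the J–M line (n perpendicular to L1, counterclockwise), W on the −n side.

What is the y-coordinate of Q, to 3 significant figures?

-20.4

The slot axis is L1's direction at -54.0°, so u = (cos -54.0°, sin -54.0°) = (0.588, -0.809) and n = (−sin -54.0°, cos -54.0°) = (0.809, 0.588). J is at the origin and M lies 34.3 along u from J, so M = 34.3·u = (20.2, -27.7). Tangency of A1 to both parallel lines with radius 12.5 puts P and W at J ± 12.5·n: P = (10.1, 7.35), W = (-10.1, -7.35). Equal radii place Q and C the same way about M: Q = M + 12.5·n = (30.3, -20.4), C = M − 12.5·n = (10.0, -35.1). So Q.y = -20.4.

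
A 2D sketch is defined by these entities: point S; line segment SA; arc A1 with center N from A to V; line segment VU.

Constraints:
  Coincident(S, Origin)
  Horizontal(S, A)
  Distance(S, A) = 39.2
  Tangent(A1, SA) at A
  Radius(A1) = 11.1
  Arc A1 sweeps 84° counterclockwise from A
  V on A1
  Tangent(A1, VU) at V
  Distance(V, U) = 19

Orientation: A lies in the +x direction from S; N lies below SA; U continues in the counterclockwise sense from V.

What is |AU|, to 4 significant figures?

31.64

S is at the origin; S and A share the same y with |SA| = 39.2 and A on the +x side, so A = (39.20, 0.000). Since A1 is tangent to SA there, NA ⟂ SA, so N = A + (0, -11.1) = (39.20, -11.10). On A1, A sits at bearing 90° from N; an 84° counterclockwise sweep puts V at bearing 174°, so V = N + 11.1·(cos 174°, sin 174°) = (28.16, -9.940). Since A1 is tangent to VU there, NV ⟂ VU, so VU runs along (−sin 174°, cos 174°); with |VU| = 19.0, U = (26.17, -28.84). Then |AU| = |U − A| = 31.64.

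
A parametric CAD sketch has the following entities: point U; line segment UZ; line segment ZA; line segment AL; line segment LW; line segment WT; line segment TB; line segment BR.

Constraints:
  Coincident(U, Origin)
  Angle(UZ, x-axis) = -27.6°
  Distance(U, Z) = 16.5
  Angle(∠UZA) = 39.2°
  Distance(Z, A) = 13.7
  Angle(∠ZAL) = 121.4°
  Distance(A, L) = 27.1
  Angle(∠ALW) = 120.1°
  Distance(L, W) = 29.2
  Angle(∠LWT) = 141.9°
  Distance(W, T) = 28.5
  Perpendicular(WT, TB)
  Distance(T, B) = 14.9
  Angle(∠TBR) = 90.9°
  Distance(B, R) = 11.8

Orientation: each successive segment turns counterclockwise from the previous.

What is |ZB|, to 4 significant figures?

49.87

U is at the origin; UZ runs at -27.6° with length 16.5, so Z = (14.62, -7.644). ∠UZA = 39.2° gives ZA at 113.2° from the x-axis; with |ZA| = 13.7, A = (9.225, 4.948). ∠ZAL = 121.4° gives AL at 171.8° from the x-axis; with |AL| = 27.1, L = (-17.60, 8.813). ∠ALW = 120.1° gives LW at -128.3° from the x-axis; with |LW| = 29.2, W = (-35.70, -14.10). ∠LWT = 141.9° gives WT at -90.20° from the x-axis; with |WT| = 28.5, T = (-35.79, -42.60). The perpendicularity gives TB at right angles to WT, so TB runs at -0.2000°; with |TB| = 14.9, B = (-20.89, -42.65). Then |ZB| = |B − Z| = 49.87.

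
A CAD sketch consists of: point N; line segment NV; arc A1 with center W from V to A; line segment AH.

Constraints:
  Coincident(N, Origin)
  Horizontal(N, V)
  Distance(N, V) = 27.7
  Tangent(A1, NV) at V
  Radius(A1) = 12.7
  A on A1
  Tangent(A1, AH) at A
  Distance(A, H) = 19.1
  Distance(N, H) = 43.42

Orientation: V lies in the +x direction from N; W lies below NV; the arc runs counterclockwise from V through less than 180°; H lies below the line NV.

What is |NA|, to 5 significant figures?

24.672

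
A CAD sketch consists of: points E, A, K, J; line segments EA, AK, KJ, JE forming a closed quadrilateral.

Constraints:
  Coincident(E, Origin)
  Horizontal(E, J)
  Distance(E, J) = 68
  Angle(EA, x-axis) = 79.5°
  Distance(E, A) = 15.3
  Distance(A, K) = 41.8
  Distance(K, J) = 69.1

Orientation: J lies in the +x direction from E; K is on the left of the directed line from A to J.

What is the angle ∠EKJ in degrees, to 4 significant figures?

64.62°

Checks: |AK| = 41.80 ✓; |KJ| = 69.10 ✓.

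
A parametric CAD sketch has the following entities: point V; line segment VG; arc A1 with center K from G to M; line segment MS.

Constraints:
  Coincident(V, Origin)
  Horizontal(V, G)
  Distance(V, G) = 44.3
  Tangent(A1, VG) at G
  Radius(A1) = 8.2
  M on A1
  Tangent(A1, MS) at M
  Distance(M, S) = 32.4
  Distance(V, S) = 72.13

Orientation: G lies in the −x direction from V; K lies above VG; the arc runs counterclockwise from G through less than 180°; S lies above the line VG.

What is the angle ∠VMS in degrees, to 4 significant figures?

156.9°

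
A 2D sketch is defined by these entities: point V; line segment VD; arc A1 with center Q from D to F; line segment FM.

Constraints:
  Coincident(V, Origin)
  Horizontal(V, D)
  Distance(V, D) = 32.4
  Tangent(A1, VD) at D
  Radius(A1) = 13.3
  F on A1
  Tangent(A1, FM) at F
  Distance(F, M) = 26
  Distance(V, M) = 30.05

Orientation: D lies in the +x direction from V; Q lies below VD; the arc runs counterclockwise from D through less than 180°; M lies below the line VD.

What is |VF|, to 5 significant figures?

21.932

V is at the origin; V and D share the same y with |VD| = 32.4 and D on the +x side, so D = (32.400, 0.0000). The tangent condition forces QD to be normal to VD, so Q = D + (0, -13.3) = (32.400, -13.300). Since QF ⟂ FM (tangency), |QM| = √(13.3² + 26.0²) = 29.204 regardless of where F sits on A1. So M lies on both circle(V, 30.05) and circle(Q, 29.204); the below-VD intersection is M = (7.7894, -29.023). F is the foot of the tangent from M: F = (20.921, -6.5827).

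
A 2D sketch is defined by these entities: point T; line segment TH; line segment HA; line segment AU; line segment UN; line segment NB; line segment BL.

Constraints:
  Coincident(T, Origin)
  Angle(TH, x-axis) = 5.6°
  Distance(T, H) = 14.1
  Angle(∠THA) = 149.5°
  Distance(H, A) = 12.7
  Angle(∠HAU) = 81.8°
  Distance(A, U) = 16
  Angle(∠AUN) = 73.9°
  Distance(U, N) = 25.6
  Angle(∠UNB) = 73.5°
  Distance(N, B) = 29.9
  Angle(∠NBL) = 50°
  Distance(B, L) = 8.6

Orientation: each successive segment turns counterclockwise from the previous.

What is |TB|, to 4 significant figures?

30.86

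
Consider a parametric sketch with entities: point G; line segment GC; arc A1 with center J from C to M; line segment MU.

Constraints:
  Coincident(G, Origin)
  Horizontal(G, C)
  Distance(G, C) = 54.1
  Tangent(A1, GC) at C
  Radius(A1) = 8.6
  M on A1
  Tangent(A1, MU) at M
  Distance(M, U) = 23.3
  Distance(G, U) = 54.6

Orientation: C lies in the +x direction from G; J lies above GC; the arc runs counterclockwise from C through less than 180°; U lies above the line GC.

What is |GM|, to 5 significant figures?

62.111

G is at the origin; GC is horizontal with |GC| = 54.1 and C on the +x side, so C = (54.100, 0.0000). Since A1 is tangent to GC there, JC ⟂ GC, so J = C + (0, 8.6) = (54.100, 8.6000). Since JM ⟂ MU (tangency), |JU| = √(8.6² + 23.3²) = 24.836 regardless of where M sits on A1. So U lies on both circle(G, 54.6) and circle(J, 24.836); the above-GC intersection is U = (44.572, 31.536). M is the foot of the tangent from U: M = (60.408, 14.445).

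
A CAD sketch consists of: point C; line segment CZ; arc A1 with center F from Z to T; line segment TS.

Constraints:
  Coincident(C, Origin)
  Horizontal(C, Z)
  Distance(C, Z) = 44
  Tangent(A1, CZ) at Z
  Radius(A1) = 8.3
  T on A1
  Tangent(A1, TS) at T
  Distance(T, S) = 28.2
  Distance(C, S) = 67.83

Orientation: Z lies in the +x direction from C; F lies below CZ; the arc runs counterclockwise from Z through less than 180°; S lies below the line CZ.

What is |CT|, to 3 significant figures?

40.9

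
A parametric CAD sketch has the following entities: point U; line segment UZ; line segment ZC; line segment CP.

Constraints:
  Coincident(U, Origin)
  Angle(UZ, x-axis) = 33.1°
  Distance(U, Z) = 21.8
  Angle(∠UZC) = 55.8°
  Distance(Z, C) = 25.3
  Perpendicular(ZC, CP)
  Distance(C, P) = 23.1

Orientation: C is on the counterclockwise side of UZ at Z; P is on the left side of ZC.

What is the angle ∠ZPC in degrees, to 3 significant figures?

47.6°

U is at the origin; UZ runs at 33.1° with length 21.8, so Z = 21.8·(cos 33.1°, sin 33.1°) = (18.3, 11.9). ∠UZC = 55.8°, so ZC runs at 33.1° + (180° − 55.8°) = 157° from the x-axis; with |ZC| = 25.3, C = Z + 25.3·(cos 157°, sin 157°) = (-5.08, 21.7). ZC ⟂ CP; with |CP| = 23.1 on the left of ZC, P = C + 23.1·(-0.386, -0.923) = (-14.0, 0.358). Then cos ∠ZPC = PZ·PC / (|PZ||PC|), giving 47.6°.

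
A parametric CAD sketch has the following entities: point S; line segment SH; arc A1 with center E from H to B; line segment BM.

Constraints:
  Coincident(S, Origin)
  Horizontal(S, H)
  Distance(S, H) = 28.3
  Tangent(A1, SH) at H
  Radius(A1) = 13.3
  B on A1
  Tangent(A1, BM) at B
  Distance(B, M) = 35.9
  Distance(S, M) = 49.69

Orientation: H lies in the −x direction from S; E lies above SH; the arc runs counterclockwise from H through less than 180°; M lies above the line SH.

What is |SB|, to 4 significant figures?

19.44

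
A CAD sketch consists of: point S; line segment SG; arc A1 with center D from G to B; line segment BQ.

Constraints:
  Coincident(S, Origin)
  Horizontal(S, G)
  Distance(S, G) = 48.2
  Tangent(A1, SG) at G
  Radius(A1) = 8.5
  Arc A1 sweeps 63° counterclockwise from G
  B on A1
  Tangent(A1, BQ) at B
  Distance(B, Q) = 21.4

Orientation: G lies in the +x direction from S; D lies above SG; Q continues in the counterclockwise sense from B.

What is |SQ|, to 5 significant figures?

69.648

S is at the origin; SG is horizontal with |SG| = 48.2 and G on the +x side, so G = (48.200, 0.0000). Since A1 is tangent to SG there, DG ⟂ SG, so D = G + (0, 8.5) = (48.200, 8.5000). On A1, G sits at bearing -90° from D; a 63° counterclockwise sweep puts B at bearing -27°, so B = D + 8.5·(cos -27°, sin -27°) = (55.774, 4.6411). The tangent condition forces DB to be normal to BQ, so BQ runs along (−sin -27°, cos -27°); with |BQ| = 21.4, Q = (65.489, 23.709). Then |SQ| = |Q − S| = 69.648.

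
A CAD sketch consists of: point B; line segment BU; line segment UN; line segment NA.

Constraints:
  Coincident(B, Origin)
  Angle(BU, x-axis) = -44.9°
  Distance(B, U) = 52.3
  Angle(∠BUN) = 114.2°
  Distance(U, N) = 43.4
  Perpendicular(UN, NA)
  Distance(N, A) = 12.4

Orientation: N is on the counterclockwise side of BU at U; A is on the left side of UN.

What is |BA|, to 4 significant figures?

73.83

∠BUN = 114.2°, so UN runs at -44.9° + (180° − 114.2°) = 20.90° from the x-axis; with |UN| = 43.4, N = U + 43.4·(cos 20.90°, sin 20.90°) = (77.59, -21.43). UN is perpendicular to NA; with |NA| = 12.4 on the left of UN, A = N + 12.4·(-0.3567, 0.9342) = (73.17, -9.851). Then |BA| = |A − B| = 73.83.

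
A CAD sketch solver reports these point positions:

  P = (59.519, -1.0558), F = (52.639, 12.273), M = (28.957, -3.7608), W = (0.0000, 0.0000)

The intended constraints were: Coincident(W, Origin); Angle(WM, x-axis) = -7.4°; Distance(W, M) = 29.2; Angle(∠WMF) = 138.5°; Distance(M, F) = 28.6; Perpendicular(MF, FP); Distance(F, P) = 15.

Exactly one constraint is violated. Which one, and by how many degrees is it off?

Perpendicular(MF, FP) — off by 6.80°.

W = (0.00, 0.00) ✓; WM at -7.400° ✓; |WM| = 29.20 ✓; ∠WMF = 138.5° ✓; |MF| = 28.60 ✓; ∠(MF, FP) = 96.80° ✗; |FP| = 15.00 ✓.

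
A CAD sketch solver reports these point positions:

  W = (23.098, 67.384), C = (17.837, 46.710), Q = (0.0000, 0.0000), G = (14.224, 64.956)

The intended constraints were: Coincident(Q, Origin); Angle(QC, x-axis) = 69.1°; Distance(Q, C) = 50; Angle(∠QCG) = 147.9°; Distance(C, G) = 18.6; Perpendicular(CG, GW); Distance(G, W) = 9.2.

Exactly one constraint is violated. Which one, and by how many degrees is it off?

Perpendicular(CG, GW) — off by 4.10°.

Q = (0.00, 0.00) ✓; QC at 69.10° ✓; |QC| = 50.00 ✓; ∠QCG = 147.9° ✓; |CG| = 18.60 ✓; ∠(CG, GW) = 85.90° ✗; |GW| = 9.200 ✓.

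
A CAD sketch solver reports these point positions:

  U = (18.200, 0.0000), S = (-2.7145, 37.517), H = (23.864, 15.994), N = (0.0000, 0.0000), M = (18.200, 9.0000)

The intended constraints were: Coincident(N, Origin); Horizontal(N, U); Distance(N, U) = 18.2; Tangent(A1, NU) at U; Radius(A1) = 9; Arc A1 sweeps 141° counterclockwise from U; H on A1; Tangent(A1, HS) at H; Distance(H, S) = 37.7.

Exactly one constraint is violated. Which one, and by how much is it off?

Distance(H, S) = 37.7 — off by 3.50.

N = (0.00, 0.00) ✓; N.y = 0.00, U.y = 0.00 ✓; |NU| = 18.20 ✓; ∠(MU, UN) = 90.00° ✓; |MU| = 9.000 ✓; bearing(M→H) − bearing(M→U) = 141.0° ✓; |MH| = 9.000 ✓; ∠(MH, HS) = 90.00° ✓; |HS| = 34.20 ✗.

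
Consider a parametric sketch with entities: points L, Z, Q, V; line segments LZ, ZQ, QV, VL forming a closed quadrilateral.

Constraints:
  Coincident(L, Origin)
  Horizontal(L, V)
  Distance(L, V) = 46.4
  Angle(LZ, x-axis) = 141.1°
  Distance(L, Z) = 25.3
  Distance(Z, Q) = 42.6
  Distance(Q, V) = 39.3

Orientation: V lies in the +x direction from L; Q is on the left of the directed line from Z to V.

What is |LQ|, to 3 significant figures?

36.1

Checks: |ZQ| = 42.60 ✓; |QV| = 39.30 ✓.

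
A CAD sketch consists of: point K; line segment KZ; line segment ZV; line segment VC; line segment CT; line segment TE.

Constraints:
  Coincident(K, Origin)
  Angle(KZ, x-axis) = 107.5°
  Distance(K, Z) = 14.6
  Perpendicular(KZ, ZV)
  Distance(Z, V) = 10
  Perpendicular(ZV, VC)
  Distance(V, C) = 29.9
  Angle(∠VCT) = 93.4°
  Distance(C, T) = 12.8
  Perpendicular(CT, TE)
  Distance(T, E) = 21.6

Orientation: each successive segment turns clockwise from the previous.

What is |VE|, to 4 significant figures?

16.75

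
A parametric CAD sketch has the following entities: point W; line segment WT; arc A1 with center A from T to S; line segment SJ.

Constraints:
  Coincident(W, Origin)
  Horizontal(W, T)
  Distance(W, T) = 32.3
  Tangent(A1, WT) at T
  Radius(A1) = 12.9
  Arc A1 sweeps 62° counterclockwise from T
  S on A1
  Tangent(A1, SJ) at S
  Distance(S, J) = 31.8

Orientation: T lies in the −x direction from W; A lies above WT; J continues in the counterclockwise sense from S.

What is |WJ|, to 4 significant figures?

35.43

W is at the origin; WT is horizontal with |WT| = 32.3 and T on the −x side, so T = (-32.30, 0.000). The tangent condition forces AT to be normal to WT, so A = T + (0, 12.9) = (-32.30, 12.90). On A1, T sits at bearing -90° from A; a 62° counterclockwise sweep puts S at bearing -28°, so S = A + 12.9·(cos -28°, sin -28°) = (-20.91, 6.844). Since A1 is tangent to SJ there, AS ⟂ SJ, so SJ runs along (−sin -28°, cos -28°); with |SJ| = 31.8, J = (-5.981, 34.92). Then |WJ| = |J − W| = 35.43.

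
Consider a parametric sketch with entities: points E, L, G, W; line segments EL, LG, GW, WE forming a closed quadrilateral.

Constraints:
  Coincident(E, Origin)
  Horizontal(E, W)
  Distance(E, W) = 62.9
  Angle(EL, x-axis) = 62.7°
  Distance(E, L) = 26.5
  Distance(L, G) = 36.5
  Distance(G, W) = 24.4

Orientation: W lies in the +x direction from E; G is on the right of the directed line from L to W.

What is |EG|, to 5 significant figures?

38.592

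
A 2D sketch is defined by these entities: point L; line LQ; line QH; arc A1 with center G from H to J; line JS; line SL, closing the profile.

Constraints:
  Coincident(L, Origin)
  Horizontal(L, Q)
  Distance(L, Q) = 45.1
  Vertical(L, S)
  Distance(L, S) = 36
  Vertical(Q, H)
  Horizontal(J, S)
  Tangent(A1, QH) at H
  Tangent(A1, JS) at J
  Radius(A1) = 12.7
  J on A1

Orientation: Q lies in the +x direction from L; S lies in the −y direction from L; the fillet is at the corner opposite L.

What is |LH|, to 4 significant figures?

50.76

L is at the origin; LQ is horizontal with |LQ| = 45.1 and Q on the +x side, so Q = (45.10, 0.000). LS is vertical with |LS| = 36.0 and S on the −y side, so S = (0.000, -36.00). The virtual corner opposite L is at (45.10, -36.00). A1 meets QH tangentially, so GH is at right angles to QH and tangency of A1 to JS means the radius GJ is perpendicular to JS, with radius 12.7, so the center G sits 12.7 in from both sides at G = (32.40, -23.30). That places the tangent points at H = (45.10, -23.30) on QH and J = (32.40, -36.00) on JS. Then |LH| = |H − L| = 50.76.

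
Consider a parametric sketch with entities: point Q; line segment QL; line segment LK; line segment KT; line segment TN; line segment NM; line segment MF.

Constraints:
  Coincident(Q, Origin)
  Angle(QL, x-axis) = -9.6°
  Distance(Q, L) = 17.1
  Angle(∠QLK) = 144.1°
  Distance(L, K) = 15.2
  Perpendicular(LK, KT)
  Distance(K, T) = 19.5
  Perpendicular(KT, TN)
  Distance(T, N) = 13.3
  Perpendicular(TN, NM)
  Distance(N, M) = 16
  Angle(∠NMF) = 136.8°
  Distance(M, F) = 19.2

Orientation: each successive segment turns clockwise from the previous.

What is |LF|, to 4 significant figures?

18.34

TN ⟂ NM, so NM runs at 44.50°; with |NM| = 16.0, M = (15.70, -6.660). ∠NMF = 136.8° gives MF at 1.300° from the x-axis; with |MF| = 19.2, F = (34.89, -6.225). Then |LF| = |F − L| = 18.34.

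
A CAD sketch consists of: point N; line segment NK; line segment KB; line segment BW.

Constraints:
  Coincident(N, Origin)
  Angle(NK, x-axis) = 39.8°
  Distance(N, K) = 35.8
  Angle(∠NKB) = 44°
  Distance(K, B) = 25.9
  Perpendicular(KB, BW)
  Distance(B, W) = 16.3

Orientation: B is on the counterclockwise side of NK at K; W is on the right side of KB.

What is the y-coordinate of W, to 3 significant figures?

41.1

∠NKB = 44.0°, so KB runs at 39.8° + (180° − 44.0°) = 176° from the x-axis; with |KB| = 25.9, B = K + 25.9·(cos 176°, sin 176°) = (1.67, 24.8). The perpendicularity gives BW at right angles to KB; with |BW| = 16.3 on the right of KB, W = B + 16.3·(0.0732, 0.997) = (2.87, 41.1). So W.y = 41.1.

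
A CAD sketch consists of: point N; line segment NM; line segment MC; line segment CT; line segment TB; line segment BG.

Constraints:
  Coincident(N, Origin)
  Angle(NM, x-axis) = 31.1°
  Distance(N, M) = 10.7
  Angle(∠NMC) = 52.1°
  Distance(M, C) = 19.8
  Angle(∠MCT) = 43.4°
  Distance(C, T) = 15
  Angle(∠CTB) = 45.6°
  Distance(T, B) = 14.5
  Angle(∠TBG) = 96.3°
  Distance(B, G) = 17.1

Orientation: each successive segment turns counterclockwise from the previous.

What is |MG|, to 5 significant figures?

26.810

N is at the origin; NM runs at 31.1° with length 10.7, so M = (9.1621, 5.5269). ∠NMC = 52.1° gives MC at 159.00° from the x-axis; with |MC| = 19.8, C = (-9.3228, 12.623). ∠MCT = 43.4° gives CT at -64.400° from the x-axis; with |CT| = 15.0, T = (-2.8415, -0.90490). ∠CTB = 45.6° gives TB at 70.000° from the x-axis; with |TB| = 14.5, B = (2.1177, 12.721). ∠TBG = 96.3° gives BG at 153.70° from the x-axis; with |BG| = 17.1, G = (-13.212, 20.297). Then |MG| = |G − M| = 26.810.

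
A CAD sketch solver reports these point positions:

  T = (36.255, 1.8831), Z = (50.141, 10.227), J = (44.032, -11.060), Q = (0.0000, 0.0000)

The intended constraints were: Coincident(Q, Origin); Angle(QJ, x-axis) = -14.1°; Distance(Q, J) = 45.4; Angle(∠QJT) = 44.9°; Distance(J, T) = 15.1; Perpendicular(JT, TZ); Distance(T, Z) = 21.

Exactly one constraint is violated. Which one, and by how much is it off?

Distance(T, Z) = 21 — off by 4.80.

Q = (0.00, 0.00) ✓; QJ at -14.10° ✓; |QJ| = 45.40 ✓; ∠QJT = 44.90° ✓; |JT| = 15.10 ✓; ∠(JT, TZ) = 90.00° ✓; |TZ| = 16.20 ✗.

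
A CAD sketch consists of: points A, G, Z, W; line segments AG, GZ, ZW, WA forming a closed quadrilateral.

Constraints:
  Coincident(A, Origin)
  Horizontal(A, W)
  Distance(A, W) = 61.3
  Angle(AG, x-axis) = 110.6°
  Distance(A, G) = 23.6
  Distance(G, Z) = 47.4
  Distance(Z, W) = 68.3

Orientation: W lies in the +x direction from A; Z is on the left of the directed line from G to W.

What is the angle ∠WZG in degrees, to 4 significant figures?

75.89°

A is at the origin; A and W share the same y with |AW| = 61.3 and W in +x, so W = (61.3, 0). AG runs at 110.6° with |AG| = 23.6, so G = (-8.303, 22.09). Z is determined by |GZ| = 47.4 and |ZW| = 68.3 together: it lies at the intersection of circle(G, 47.4) and circle(W, 68.3). With |GW| = 73.03, the foot of the radical line on GW is 19.96 from G and the perpendicular offset is √(47.4² − 19.96²) = 42.99. Taking the left-of-GW solution: Z = (23.72, 57.03).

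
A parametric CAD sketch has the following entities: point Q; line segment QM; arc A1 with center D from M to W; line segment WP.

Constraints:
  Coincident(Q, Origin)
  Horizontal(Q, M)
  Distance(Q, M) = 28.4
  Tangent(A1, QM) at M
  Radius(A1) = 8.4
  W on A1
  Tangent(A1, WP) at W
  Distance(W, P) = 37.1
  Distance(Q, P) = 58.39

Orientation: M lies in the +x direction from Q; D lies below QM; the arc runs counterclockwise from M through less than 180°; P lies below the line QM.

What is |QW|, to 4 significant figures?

23.99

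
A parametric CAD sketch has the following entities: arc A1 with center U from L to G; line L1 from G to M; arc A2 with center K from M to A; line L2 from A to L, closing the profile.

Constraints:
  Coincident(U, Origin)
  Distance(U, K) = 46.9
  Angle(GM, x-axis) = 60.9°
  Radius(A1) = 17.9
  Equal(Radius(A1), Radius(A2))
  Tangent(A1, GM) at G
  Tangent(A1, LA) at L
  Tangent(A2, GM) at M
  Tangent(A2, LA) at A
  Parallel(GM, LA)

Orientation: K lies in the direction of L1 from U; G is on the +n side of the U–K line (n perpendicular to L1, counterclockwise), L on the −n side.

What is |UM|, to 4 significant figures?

50.20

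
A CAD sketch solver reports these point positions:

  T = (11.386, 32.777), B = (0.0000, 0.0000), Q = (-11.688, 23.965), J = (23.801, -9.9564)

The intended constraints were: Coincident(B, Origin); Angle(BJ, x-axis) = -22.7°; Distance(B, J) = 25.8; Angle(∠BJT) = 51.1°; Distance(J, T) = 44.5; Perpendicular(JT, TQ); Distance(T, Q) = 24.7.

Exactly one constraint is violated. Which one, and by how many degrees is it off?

Perpendicular(JT, TQ) — off by 4.70°.

B = (0.00, 0.00) ✓; BJ at -22.70° ✓; |BJ| = 25.80 ✓; ∠BJT = 51.10° ✓; |JT| = 44.50 ✓; ∠(JT, TQ) = 94.70° ✗; |TQ| = 24.70 ✓.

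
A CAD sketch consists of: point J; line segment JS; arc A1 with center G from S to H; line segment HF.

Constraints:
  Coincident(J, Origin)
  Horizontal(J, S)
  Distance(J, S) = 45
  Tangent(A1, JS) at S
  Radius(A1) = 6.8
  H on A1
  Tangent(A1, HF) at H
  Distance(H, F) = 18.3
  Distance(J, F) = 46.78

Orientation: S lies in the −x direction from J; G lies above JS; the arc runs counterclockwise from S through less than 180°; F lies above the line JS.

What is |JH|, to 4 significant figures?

38.88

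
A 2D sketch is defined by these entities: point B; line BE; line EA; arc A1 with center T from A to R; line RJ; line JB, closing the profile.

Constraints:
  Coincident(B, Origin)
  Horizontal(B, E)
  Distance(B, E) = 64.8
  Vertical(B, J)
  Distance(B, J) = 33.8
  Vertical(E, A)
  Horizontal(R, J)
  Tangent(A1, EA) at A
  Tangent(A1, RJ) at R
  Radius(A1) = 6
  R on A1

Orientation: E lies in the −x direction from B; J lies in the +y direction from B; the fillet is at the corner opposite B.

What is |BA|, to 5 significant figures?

70.512

B is at the origin; B and E share the same y with |BE| = 64.8 and E on the −x side, so E = (-64.800, 0.0000). BJ is vertical with |BJ| = 33.8 and J on the +y side, so J = (0.0000, 33.800). The virtual corner opposite B is at (-64.800, 33.800). A1 meets EA tangentially, so TA is at right angles to EA and the tangent condition forces TR to be normal to RJ, with radius 6.0, so the center T sits 6.0 in from both sides at T = (-58.800, 27.800). That places the tangent points at A = (-64.800, 27.800) on EA and R = (-58.800, 33.800) on RJ. Then |BA| = |A − B| = 70.512.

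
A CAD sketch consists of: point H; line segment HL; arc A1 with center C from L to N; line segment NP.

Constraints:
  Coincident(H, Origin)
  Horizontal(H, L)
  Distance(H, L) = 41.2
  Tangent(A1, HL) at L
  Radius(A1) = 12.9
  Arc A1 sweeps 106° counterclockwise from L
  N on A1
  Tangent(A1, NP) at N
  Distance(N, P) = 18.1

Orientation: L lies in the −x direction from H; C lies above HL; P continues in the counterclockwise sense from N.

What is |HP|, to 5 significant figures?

47.831

H is at the origin; HL is horizontal with |HL| = 41.2 and L on the −x side, so L = (-41.200, 0.0000). Since A1 is tangent to HL there, CL ⟂ HL, so C = L + (0, 12.9) = (-41.200, 12.900). On A1, L sits at bearing -90° from C; a 106° counterclockwise sweep puts N at bearing 16°, so N = C + 12.9·(cos 16°, sin 16°) = (-28.800, 16.456). The tangent condition forces CN to be normal to NP, so NP runs along (−sin 16°, cos 16°); with |NP| = 18.1, P = (-33.789, 33.855). Then |HP| = |P − H| = 47.831.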